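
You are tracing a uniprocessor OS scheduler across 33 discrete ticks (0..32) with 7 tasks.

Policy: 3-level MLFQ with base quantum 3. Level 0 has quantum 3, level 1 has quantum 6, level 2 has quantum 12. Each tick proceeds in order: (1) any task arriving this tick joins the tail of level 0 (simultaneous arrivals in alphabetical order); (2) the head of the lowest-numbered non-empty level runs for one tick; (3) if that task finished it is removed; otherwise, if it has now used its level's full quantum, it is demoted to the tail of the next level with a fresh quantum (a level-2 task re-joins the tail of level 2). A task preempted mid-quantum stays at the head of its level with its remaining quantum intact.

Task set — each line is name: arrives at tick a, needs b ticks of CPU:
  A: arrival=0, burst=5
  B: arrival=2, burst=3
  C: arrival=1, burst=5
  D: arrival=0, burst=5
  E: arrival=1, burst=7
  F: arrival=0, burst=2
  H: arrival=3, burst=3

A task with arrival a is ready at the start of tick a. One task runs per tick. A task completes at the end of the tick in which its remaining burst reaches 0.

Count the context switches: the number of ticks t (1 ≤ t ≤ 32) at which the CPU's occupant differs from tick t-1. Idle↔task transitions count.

context switches = 11

t=0: L0/L1/L2 = ADF/-/- → run A
t=1: L0/L1/L2 = ADFCE/-/- → run A
t=2: L0/L1/L2 = ADFCEB/-/- → run A
t=3: L0/L1/L2 = DFCEBH/A/- → run D
t=4: L0/L1/L2 = DFCEBH/A/- → run D
t=5: L0/L1/L2 = DFCEBH/A/- → run D
t=6: L0/L1/L2 = FCEBH/AD/- → run F
t=7: L0/L1/L2 = FCEBH/AD/- → run F
t=8: L0/L1/L2 = CEBH/AD/- → run C
t=9: L0/L1/L2 = CEBH/AD/- → run C
t=10: L0/L1/L2 = CEBH/AD/- → run C
t=11: L0/L1/L2 = EBH/ADC/- → run E
t=12: L0/L1/L2 = EBH/ADC/- → run E
t=13: L0/L1/L2 = EBH/ADC/- → run E
t=14: L0/L1/L2 = BH/ADCE/- → run B
t=15: L0/L1/L2 = BH/ADCE/- → run B
t=16: L0/L1/L2 = BH/ADCE/- → run B
t=17: L0/L1/L2 = H/ADCE/- → run H
t=18: L0/L1/L2 = H/ADCE/- → run H
t=19: L0/L1/L2 = H/ADCE/- → run H
t=20: L0/L1/L2 = -/ADCE/- → run A
t=21: L0/L1/L2 = -/ADCE/- → run A
t=22: L0/L1/L2 = -/DCE/- → run D
t=23: L0/L1/L2 = -/DCE/- → run D
t=24: L0/L1/L2 = -/CE/- → run C
t=25: L0/L1/L2 = -/CE/- → run C
t=26: L0/L1/L2 = -/E/- → run E
t=27: L0/L1/L2 = -/E/- → run E
t=28: L0/L1/L2 = -/E/- → run E
t=29: L0/L1/L2 = -/E/- → run E
t=30: (idle)
t=31: (idle)
t=32: (idle)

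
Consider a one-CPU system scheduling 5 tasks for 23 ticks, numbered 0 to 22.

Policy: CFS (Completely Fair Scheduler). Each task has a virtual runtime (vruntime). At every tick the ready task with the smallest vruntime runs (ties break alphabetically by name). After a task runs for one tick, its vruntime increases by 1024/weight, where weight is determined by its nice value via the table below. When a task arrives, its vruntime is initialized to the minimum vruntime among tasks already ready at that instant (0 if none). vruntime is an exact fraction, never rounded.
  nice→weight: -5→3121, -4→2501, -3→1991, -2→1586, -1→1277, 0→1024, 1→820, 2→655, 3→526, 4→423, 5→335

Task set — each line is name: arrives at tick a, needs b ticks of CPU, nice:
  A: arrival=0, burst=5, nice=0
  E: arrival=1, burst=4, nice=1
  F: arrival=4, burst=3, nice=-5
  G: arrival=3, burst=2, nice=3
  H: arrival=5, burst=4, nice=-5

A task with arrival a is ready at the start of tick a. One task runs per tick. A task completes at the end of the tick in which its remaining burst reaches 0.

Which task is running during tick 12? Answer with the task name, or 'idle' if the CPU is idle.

t=0: vr[A=0] → run A
t=1: vr[A=1 E=1] → run A
t=2: vr[A=2 E=1] → run E
t=3: vr[A=2 E=461/205 G=2] → run A
t=4: vr[A=3 E=461/205 F=2 G=2] → run F
t=5: vr[A=3 E=461/205 F=7266/3121 G=2 H=2] → run G
t=6: vr[A=3 E=461/205 F=7266/3121 G=1038/263 H=2] → run H
t=7: vr[A=3 E=461/205 F=7266/3121 G=1038/263 H=7266/3121] → run E
t=8: vr[A=3 E=717/205 F=7266/3121 G=1038/263 H=7266/3121] → run F
t=9: vr[A=3 E=717/205 F=8290/3121 G=1038/263 H=7266/3121] → run H
t=10: vr[A=3 E=717/205 F=8290/3121 G=1038/263 H=8290/3121] → run F
t=11: vr[A=3 E=717/205 G=1038/263 H=8290/3121] → run H
t=12: vr[A=3 E=717/205 G=1038/263 H=9314/3121] → run H
t=13: vr[A=3 E=717/205 G=1038/263] → run A
t=14: vr[A=4 E=717/205 G=1038/263] → run E
t=15: vr[A=4 E=973/205 G=1038/263] → run G
t=16: vr[A=4 E=973/205] → run A
t=17: vr[E=973/205] → run E
t=18: (idle)
t=19: (idle)
t=20: (idle)
t=21: (idle)
t=22: (idle)

running at tick 12 = H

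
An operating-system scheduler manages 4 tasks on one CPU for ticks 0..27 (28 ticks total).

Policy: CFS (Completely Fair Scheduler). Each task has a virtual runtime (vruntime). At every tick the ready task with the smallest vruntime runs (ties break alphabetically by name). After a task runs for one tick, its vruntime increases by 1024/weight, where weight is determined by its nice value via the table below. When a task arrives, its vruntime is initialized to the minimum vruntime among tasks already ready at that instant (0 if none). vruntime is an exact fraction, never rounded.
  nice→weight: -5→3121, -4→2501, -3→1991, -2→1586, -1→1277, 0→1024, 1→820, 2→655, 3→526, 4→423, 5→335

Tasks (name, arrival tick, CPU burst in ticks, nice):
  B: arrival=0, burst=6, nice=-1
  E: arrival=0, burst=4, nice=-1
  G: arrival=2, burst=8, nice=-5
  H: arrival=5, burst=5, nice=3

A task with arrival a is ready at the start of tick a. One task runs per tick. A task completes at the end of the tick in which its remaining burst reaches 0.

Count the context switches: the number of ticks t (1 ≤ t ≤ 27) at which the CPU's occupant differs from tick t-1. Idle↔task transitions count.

context switches = 17

t=0: vr[B=0 E=0] → run B
t=1: vr[B=1024/1277 E=0] → run E
t=2: vr[B=1024/1277 E=1024/1277 G=1024/1277] → run B
t=3: vr[B=2048/1277 E=1024/1277 G=1024/1277] → run E
t=4: vr[B=2048/1277 E=2048/1277 G=1024/1277] → run G
t=5: vr[B=2048/1277 E=2048/1277 G=4503552/3985517 H=4503552/3985517] → run G
t=6: vr[B=2048/1277 E=2048/1277 G=5811200/3985517 H=4503552/3985517] → run H
t=7: vr[B=2048/1277 E=2048/1277 G=5811200/3985517 H=3225018880/1048190971] → run G
t=8: vr[B=2048/1277 E=2048/1277 G=7118848/3985517 H=3225018880/1048190971] → run B
t=9: vr[B=3072/1277 E=2048/1277 G=7118848/3985517 H=3225018880/1048190971] → run E
t=10: vr[B=3072/1277 E=3072/1277 G=7118848/3985517 H=3225018880/1048190971] → run G
t=11: vr[B=3072/1277 E=3072/1277 G=8426496/3985517 H=3225018880/1048190971] → run G
t=12: vr[B=3072/1277 E=3072/1277 G=9734144/3985517 H=3225018880/1048190971] → run B
t=13: vr[B=4096/1277 E=3072/1277 G=9734144/3985517 H=3225018880/1048190971] → run E
t=14: vr[B=4096/1277 G=9734144/3985517 H=3225018880/1048190971] → run G
t=15: vr[B=4096/1277 G=11041792/3985517 H=3225018880/1048190971] → run G
t=16: vr[B=4096/1277 G=12349440/3985517 H=3225018880/1048190971] → run H
t=17: vr[B=4096/1277 G=12349440/3985517 H=5265603584/1048190971] → run G
t=18: vr[B=4096/1277 H=5265603584/1048190971] → run B
t=19: vr[B=5120/1277 H=5265603584/1048190971] → run B
t=20: vr[H=5265603584/1048190971] → run H
t=21: vr[H=7306188288/1048190971] → run H
t=22: vr[H=9346772992/1048190971] → run H
t=23: (idle)
t=24: (idle)
t=25: (idle)
t=26: (idle)
t=27: (idle)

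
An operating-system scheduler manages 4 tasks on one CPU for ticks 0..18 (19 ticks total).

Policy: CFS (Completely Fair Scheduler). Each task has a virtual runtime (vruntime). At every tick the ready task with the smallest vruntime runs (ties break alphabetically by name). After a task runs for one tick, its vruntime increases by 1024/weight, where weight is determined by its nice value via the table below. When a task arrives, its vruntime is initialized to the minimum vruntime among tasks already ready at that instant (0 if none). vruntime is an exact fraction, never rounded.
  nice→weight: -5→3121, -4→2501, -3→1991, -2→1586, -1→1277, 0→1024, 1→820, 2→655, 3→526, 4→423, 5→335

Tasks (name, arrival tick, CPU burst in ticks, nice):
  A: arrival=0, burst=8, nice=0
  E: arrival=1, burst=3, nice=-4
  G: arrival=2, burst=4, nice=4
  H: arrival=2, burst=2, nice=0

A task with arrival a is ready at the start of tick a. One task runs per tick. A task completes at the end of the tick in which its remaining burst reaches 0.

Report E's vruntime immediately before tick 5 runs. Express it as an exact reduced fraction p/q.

t=0: vr[A=0] → run A
t=1: vr[A=1 E=1] → run A
t=2: vr[A=2 E=1 G=1 H=1] → run E
t=3: vr[A=2 E=3525/2501 G=1 H=1] → run G
t=4: vr[A=2 E=3525/2501 G=1447/423 H=1] → run H
t=5: vr[A=2 E=3525/2501 G=1447/423 H=2] → run E
t=6: vr[A=2 E=4549/2501 G=1447/423 H=2] → run E
t=7: vr[A=2 G=1447/423 H=2] → run A
t=8: vr[A=3 G=1447/423 H=2] → run H
t=9: vr[A=3 G=1447/423] → run A
t=10: vr[A=4 G=1447/423] → run G
t=11: vr[A=4 G=2471/423] → run A
t=12: vr[A=5 G=2471/423] → run A
t=13: vr[A=6 G=2471/423] → run G
t=14: vr[A=6 G=1165/141] → run A
t=15: vr[A=7 G=1165/141] → run A
t=16: vr[G=1165/141] → run G
t=17: (idle)
t=18: (idle)

vruntime(E, start of tick 5) = 3525/2501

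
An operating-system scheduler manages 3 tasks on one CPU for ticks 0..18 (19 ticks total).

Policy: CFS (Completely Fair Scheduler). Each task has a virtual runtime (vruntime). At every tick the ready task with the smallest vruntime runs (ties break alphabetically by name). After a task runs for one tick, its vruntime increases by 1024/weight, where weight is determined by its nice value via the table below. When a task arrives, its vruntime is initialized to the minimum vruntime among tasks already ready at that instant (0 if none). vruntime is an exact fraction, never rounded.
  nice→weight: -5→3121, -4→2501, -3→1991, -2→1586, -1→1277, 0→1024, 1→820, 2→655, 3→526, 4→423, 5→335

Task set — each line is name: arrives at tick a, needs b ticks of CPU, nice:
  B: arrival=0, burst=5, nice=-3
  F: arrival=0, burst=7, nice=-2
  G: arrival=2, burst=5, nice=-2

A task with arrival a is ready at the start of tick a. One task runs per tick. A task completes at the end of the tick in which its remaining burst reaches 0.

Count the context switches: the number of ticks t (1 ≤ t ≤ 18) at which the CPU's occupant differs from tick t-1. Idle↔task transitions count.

context switches = 16

t=0: vr[B=0 F=0] → run B
t=1: vr[B=1024/1991 F=0] → run F
t=2: vr[B=1024/1991 F=512/793 G=1024/1991] → run B
t=3: vr[B=2048/1991 F=512/793 G=1024/1991] → run G
t=4: vr[B=2048/1991 F=512/793 G=1831424/1578863] → run F
t=5: vr[B=2048/1991 F=1024/793 G=1831424/1578863] → run B
t=6: vr[B=3072/1991 F=1024/793 G=1831424/1578863] → run G
t=7: vr[B=3072/1991 F=1024/793 G=2850816/1578863] → run F
t=8: vr[B=3072/1991 F=1536/793 G=2850816/1578863] → run B
t=9: vr[B=4096/1991 F=1536/793 G=2850816/1578863] → run G
t=10: vr[B=4096/1991 F=1536/793 G=3870208/1578863] → run F
t=11: vr[B=4096/1991 F=2048/793 G=3870208/1578863] → run B
t=12: vr[F=2048/793 G=3870208/1578863] → run G
t=13: vr[F=2048/793 G=4889600/1578863] → run F
t=14: vr[F=2560/793 G=4889600/1578863] → run G
t=15: vr[F=2560/793] → run F
t=16: vr[F=3072/793] → run F
t=17: (idle)
t=18: (idle)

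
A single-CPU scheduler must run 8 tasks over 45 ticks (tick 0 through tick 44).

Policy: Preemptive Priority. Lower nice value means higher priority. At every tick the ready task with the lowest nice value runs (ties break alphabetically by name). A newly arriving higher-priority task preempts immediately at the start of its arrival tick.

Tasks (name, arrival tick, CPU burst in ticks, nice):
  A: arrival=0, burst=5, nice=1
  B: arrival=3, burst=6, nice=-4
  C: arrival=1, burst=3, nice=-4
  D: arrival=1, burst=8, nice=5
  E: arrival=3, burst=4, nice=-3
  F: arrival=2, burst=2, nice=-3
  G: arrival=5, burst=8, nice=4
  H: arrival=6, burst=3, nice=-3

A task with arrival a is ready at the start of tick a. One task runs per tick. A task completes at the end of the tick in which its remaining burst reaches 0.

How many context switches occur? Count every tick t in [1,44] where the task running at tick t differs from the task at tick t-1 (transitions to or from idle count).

t=0: ready={A} → run A
t=1: ready={A,C,D} → run C
t=2: ready={A,C,D,F} → run C
t=3: ready={A,B,C,D,E,F} → run B
t=4: ready={A,B,C,D,E,F} → run B
t=5: ready={A,B,C,D,E,F,G} → run B
t=6: ready={A,B,C,D,E,F,G,H} → run B
t=7: ready={A,B,C,D,E,F,G,H} → run B
t=8: ready={A,B,C,D,E,F,G,H} → run B
t=9: ready={A,C,D,E,F,G,H} → run C
t=10: ready={A,D,E,F,G,H} → run E
t=11: ready={A,D,E,F,G,H} → run E
t=12: ready={A,D,E,F,G,H} → run E
t=13: ready={A,D,E,F,G,H} → run E
t=14: ready={A,D,F,G,H} → run F
t=15: ready={A,D,F,G,H} → run F
t=16: ready={A,D,G,H} → run H
t=17: ready={A,D,G,H} → run H
t=18: ready={A,D,G,H} → run H
t=19: ready={A,D,G} → run A
t=20: ready={A,D,G} → run A
t=21: ready={A,D,G} → run A
t=22: ready={A,D,G} → run A
t=23: ready={D,G} → run G
t=24: ready={D,G} → run G
t=25: ready={D,G} → run G
t=26: ready={D,G} → run G
t=27: ready={D,G} → run G
t=28: ready={D,G} → run G
t=29: ready={D,G} → run G
t=30: ready={D,G} → run G
t=31: ready={D} → run D
t=32: ready={D} → run D
t=33: ready={D} → run D
t=34: ready={D} → run D
t=35: ready={D} → run D
t=36: ready={D} → run D
t=37: ready={D} → run D
t=38: ready={D} → run D
t=39: (idle)
t=40: (idle)
t=41: (idle)
t=42: (idle)
t=43: (idle)
t=44: (idle)

context switches = 10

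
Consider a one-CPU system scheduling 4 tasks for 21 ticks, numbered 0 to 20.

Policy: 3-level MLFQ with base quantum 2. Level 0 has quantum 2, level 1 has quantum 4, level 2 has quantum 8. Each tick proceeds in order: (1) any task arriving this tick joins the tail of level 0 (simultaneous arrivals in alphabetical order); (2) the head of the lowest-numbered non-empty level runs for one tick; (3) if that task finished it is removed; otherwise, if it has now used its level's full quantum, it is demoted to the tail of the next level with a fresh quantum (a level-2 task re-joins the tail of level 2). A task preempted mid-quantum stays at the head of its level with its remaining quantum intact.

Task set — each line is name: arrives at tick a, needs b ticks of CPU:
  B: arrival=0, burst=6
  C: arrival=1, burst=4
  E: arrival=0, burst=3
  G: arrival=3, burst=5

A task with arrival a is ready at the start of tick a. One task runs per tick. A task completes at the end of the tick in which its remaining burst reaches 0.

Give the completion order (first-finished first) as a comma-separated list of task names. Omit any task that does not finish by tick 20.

t=0: L0/L1/L2 = BE/-/- → run B
t=1: L0/L1/L2 = BEC/-/- → run B
t=2: L0/L1/L2 = EC/B/- → run E
t=3: L0/L1/L2 = ECG/B/- → run E
t=4: L0/L1/L2 = CG/BE/- → run C
t=5: L0/L1/L2 = CG/BE/- → run C
t=6: L0/L1/L2 = G/BEC/- → run G
t=7: L0/L1/L2 = G/BEC/- → run G
t=8: L0/L1/L2 = -/BECG/- → run B
t=9: L0/L1/L2 = -/BECG/- → run B
t=10: L0/L1/L2 = -/BECG/- → run B
t=11: L0/L1/L2 = -/BECG/- → run B
t=12: L0/L1/L2 = -/ECG/- → run E
t=13: L0/L1/L2 = -/CG/- → run C
t=14: L0/L1/L2 = -/CG/- → run C
t=15: L0/L1/L2 = -/G/- → run G
t=16: L0/L1/L2 = -/G/- → run G
t=17: L0/L1/L2 = -/G/- → run G
t=18: (idle)
t=19: (idle)
t=20: (idle)

completion order = B, E, C, G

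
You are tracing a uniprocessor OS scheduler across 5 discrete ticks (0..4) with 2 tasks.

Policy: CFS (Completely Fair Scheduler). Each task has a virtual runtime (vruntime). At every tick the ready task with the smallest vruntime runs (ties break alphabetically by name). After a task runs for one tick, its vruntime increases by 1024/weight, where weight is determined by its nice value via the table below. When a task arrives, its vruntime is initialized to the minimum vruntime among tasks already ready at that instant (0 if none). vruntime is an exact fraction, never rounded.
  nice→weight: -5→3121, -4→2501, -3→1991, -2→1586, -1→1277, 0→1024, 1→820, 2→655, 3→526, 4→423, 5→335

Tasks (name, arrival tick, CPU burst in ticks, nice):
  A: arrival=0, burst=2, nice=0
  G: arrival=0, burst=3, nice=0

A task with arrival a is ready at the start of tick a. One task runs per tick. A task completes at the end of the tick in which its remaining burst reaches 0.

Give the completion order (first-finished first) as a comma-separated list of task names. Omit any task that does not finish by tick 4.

completion order = A, G

t=0: vr[A=0 G=0] → run A
t=1: vr[A=1 G=0] → run G
t=2: vr[A=1 G=1] → run A
t=3: vr[G=1] → run G
t=4: vr[G=2] → run G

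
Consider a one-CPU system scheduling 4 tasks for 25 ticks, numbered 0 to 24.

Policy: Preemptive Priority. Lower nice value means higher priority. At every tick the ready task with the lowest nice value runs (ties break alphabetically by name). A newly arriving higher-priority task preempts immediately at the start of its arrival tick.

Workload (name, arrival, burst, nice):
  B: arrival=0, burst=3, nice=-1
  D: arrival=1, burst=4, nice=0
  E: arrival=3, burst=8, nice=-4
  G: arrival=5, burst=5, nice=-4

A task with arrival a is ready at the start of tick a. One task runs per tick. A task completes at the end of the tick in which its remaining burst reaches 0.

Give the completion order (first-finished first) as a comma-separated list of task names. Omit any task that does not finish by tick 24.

t=0: ready={B} → run B
t=1: ready={B,D} → run B
t=2: ready={B,D} → run B
t=3: ready={D,E} → run E
t=4: ready={D,E} → run E
t=5: ready={D,E,G} → run E
t=6: ready={D,E,G} → run E
t=7: ready={D,E,G} → run E
t=8: ready={D,E,G} → run E
t=9: ready={D,E,G} → run E
t=10: ready={D,E,G} → run E
t=11: ready={D,G} → run G
t=12: ready={D,G} → run G
t=13: ready={D,G} → run G
t=14: ready={D,G} → run G
t=15: ready={D,G} → run G
t=16: ready={D} → run D
t=17: ready={D} → run D
t=18: ready={D} → run D
t=19: ready={D} → run D
t=20: (idle)
t=21: (idle)
t=22: (idle)
t=23: (idle)
t=24: (idle)

completion order = B, E, G, D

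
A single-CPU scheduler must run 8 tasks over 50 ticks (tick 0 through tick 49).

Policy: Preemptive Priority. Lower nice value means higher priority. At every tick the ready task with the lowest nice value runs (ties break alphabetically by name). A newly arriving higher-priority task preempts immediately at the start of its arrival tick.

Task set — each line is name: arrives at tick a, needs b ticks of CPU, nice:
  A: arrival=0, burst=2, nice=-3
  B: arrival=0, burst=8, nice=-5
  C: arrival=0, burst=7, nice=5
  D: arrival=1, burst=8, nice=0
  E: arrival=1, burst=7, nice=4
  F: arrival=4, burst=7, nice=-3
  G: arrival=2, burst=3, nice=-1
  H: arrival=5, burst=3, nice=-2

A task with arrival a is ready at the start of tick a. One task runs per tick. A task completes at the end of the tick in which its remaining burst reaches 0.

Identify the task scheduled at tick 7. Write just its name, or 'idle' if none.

t=0: ready={A,B,C} → run B
t=1: ready={A,B,C,D,E} → run B
t=2: ready={A,B,C,D,E,G} → run B
t=3: ready={A,B,C,D,E,G} → run B
t=4: ready={A,B,C,D,E,F,G} → run B
t=5: ready={A,B,C,D,E,F,G,H} → run B
t=6: ready={A,B,C,D,E,F,G,H} → run B
t=7: ready={A,B,C,D,E,F,G,H} → run B
t=8: ready={A,C,D,E,F,G,H} → run A
t=9: ready={A,C,D,E,F,G,H} → run A
t=10: ready={C,D,E,F,G,H} → run F
t=11: ready={C,D,E,F,G,H} → run F
t=12: ready={C,D,E,F,G,H} → run F
t=13: ready={C,D,E,F,G,H} → run F
t=14: ready={C,D,E,F,G,H} → run F
t=15: ready={C,D,E,F,G,H} → run F
t=16: ready={C,D,E,F,G,H} → run F
t=17: ready={C,D,E,G,H} → run H
t=18: ready={C,D,E,G,H} → run H
t=19: ready={C,D,E,G,H} → run H
t=20: ready={C,D,E,G} → run G
t=21: ready={C,D,E,G} → run G
t=22: ready={C,D,E,G} → run G
t=23: ready={C,D,E} → run D
t=24: ready={C,D,E} → run D
t=25: ready={C,D,E} → run D
t=26: ready={C,D,E} → run D
t=27: ready={C,D,E} → run D
t=28: ready={C,D,E} → run D
t=29: ready={C,D,E} → run D
t=30: ready={C,D,E} → run D
t=31: ready={C,E} → run E
t=32: ready={C,E} → run E
t=33: ready={C,E} → run E
t=34: ready={C,E} → run E
t=35: ready={C,E} → run E
t=36: ready={C,E} → run E
t=37: ready={C,E} → run E
t=38: ready={C} → run C
t=39: ready={C} → run C
t=40: ready={C} → run C
t=41: ready={C} → run C
t=42: ready={C} → run C
t=43: ready={C} → run C
t=44: ready={C} → run C
t=45: (idle)
t=46: (idle)
t=47: (idle)
t=48: (idle)
t=49: (idle)

running at tick 7 = B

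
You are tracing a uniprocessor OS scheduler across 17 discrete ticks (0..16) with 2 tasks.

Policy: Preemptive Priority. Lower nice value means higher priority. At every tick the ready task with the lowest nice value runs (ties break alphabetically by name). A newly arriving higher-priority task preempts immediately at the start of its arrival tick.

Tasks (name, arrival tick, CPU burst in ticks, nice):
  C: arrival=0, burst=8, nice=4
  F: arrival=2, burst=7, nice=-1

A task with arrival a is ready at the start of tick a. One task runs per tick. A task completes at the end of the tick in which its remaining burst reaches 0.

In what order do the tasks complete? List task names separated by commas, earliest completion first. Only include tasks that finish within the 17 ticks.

completion order = F, C

t=0: ready={C} → run C
t=1: ready={C} → run C
t=2: ready={C,F} → run F
t=3: ready={C,F} → run F
t=4: ready={C,F} → run F
t=5: ready={C,F} → run F
t=6: ready={C,F} → run F
t=7: ready={C,F} → run F
t=8: ready={C,F} → run F
t=9: ready={C} → run C
t=10: ready={C} → run C
t=11: ready={C} → run C
t=12: ready={C} → run C
t=13: ready={C} → run C
t=14: ready={C} → run C
t=15: (idle)
t=16: (idle)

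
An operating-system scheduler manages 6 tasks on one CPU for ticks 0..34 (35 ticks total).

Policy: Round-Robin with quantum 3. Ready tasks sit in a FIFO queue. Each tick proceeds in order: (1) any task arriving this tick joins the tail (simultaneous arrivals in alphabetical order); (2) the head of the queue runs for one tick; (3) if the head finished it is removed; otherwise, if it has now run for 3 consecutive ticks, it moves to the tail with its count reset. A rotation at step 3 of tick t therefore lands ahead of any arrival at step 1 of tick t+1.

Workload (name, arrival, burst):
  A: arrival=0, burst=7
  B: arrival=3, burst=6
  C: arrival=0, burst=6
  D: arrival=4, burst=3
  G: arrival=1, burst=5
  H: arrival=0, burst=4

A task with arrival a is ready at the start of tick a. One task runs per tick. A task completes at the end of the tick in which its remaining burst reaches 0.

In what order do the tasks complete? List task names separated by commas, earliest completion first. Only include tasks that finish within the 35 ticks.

completion order = D, C, H, G, A, B

t=0: queue=[A,C,H] q_used=0 → run A
t=1: queue=[A,C,H,G] q_used=1 → run A
t=2: queue=[A,C,H,G] q_used=2 → run A
t=3: queue=[C,H,G,A,B] q_used=0 → run C
t=4: queue=[C,H,G,A,B,D] q_used=1 → run C
t=5: queue=[C,H,G,A,B,D] q_used=2 → run C
t=6: queue=[H,G,A,B,D,C] q_used=0 → run H
t=7: queue=[H,G,A,B,D,C] q_used=1 → run H
t=8: queue=[H,G,A,B,D,C] q_used=2 → run H
t=9: queue=[G,A,B,D,C,H] q_used=0 → run G
t=10: queue=[G,A,B,D,C,H] q_used=1 → run G
t=11: queue=[G,A,B,D,C,H] q_used=2 → run G
t=12: queue=[A,B,D,C,H,G] q_used=0 → run A
t=13: queue=[A,B,D,C,H,G] q_used=1 → run A
t=14: queue=[A,B,D,C,H,G] q_used=2 → run A
t=15: queue=[B,D,C,H,G,A] q_used=0 → run B
t=16: queue=[B,D,C,H,G,A] q_used=1 → run B
t=17: queue=[B,D,C,H,G,A] q_used=2 → run B
t=18: queue=[D,C,H,G,A,B] q_used=0 → run D
t=19: queue=[D,C,H,G,A,B] q_used=1 → run D
t=20: queue=[D,C,H,G,A,B] q_used=2 → run D
t=21: queue=[C,H,G,A,B] q_used=0 → run C
t=22: queue=[C,H,G,A,B] q_used=1 → run C
t=23: queue=[C,H,G,A,B] q_used=2 → run C
t=24: queue=[H,G,A,B] q_used=0 → run H
t=25: queue=[G,A,B] q_used=0 → run G
t=26: queue=[G,A,B] q_used=1 → run G
t=27: queue=[A,B] q_used=0 → run A
t=28: queue=[B] q_used=0 → run B
t=29: queue=[B] q_used=1 → run B
t=30: queue=[B] q_used=2 → run B
t=31: (idle)
t=32: (idle)
t=33: (idle)
t=34: (idle)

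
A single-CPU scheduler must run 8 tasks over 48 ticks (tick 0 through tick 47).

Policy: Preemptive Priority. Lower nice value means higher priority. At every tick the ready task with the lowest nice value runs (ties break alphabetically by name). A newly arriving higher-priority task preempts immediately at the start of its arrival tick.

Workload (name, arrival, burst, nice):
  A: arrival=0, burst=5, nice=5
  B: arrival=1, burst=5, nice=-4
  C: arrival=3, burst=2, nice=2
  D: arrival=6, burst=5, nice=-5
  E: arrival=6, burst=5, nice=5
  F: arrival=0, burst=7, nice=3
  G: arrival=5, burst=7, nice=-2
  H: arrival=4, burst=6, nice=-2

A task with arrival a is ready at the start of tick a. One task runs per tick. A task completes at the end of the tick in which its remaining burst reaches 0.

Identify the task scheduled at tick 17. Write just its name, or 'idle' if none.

running at tick 17 = G

t=0: ready={A,F} → run F
t=1: ready={A,B,F} → run B
t=2: ready={A,B,F} → run B
t=3: ready={A,B,C,F} → run B
t=4: ready={A,B,C,F,H} → run B
t=5: ready={A,B,C,F,G,H} → run B
t=6: ready={A,C,D,E,F,G,H} → run D
t=7: ready={A,C,D,E,F,G,H} → run D
t=8: ready={A,C,D,E,F,G,H} → run D
t=9: ready={A,C,D,E,F,G,H} → run D
t=10: ready={A,C,D,E,F,G,H} → run D
t=11: ready={A,C,E,F,G,H} → run G
t=12: ready={A,C,E,F,G,H} → run G
t=13: ready={A,C,E,F,G,H} → run G
t=14: ready={A,C,E,F,G,H} → run G
t=15: ready={A,C,E,F,G,H} → run G
t=16: ready={A,C,E,F,G,H} → run G
t=17: ready={A,C,E,F,G,H} → run G
t=18: ready={A,C,E,F,H} → run H
t=19: ready={A,C,E,F,H} → run H
t=20: ready={A,C,E,F,H} → run H
t=21: ready={A,C,E,F,H} → run H
t=22: ready={A,C,E,F,H} → run H
t=23: ready={A,C,E,F,H} → run H
t=24: ready={A,C,E,F} → run C
t=25: ready={A,C,E,F} → run C
t=26: ready={A,E,F} → run F
t=27: ready={A,E,F} → run F
t=28: ready={A,E,F} → run F
t=29: ready={A,E,F} → run F
t=30: ready={A,E,F} → run F
t=31: ready={A,E,F} → run F
t=32: ready={A,E} → run A
t=33: ready={A,E} → run A
t=34: ready={A,E} → run A
t=35: ready={A,E} → run A
t=36: ready={A,E} → run A
t=37: ready={E} → run E
t=38: ready={E} → run E
t=39: ready={E} → run E
t=40: ready={E} → run E
t=41: ready={E} → run E
t=42: (idle)
t=43: (idle)
t=44: (idle)
t=45: (idle)
t=46: (idle)
t=47: (idle)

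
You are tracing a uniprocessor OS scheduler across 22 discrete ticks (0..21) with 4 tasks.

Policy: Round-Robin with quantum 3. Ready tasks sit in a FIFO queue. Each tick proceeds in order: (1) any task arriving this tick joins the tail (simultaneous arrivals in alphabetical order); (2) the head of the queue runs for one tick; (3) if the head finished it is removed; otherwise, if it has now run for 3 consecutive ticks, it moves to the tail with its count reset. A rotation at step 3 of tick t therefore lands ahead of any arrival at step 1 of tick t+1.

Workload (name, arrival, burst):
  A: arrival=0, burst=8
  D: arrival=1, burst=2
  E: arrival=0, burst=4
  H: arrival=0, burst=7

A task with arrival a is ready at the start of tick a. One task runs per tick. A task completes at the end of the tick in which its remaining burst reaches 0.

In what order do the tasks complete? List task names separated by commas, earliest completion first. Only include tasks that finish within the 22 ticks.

t=0: queue=[A,E,H] q_used=0 → run A
t=1: queue=[A,E,H,D] q_used=1 → run A
t=2: queue=[A,E,H,D] q_used=2 → run A
t=3: queue=[E,H,D,A] q_used=0 → run E
t=4: queue=[E,H,D,A] q_used=1 → run E
t=5: queue=[E,H,D,A] q_used=2 → run E
t=6: queue=[H,D,A,E] q_used=0 → run H
t=7: queue=[H,D,A,E] q_used=1 → run H
t=8: queue=[H,D,A,E] q_used=2 → run H
t=9: queue=[D,A,E,H] q_used=0 → run D
t=10: queue=[D,A,E,H] q_used=1 → run D
t=11: queue=[A,E,H] q_used=0 → run A
t=12: queue=[A,E,H] q_used=1 → run A
t=13: queue=[A,E,H] q_used=2 → run A
t=14: queue=[E,H,A] q_used=0 → run E
t=15: queue=[H,A] q_used=0 → run H
t=16: queue=[H,A] q_used=1 → run H
t=17: queue=[H,A] q_used=2 → run H
t=18: queue=[A,H] q_used=0 → run A
t=19: queue=[A,H] q_used=1 → run A
t=20: queue=[H] q_used=0 → run H
t=21: (idle)

completion order = D, E, A, H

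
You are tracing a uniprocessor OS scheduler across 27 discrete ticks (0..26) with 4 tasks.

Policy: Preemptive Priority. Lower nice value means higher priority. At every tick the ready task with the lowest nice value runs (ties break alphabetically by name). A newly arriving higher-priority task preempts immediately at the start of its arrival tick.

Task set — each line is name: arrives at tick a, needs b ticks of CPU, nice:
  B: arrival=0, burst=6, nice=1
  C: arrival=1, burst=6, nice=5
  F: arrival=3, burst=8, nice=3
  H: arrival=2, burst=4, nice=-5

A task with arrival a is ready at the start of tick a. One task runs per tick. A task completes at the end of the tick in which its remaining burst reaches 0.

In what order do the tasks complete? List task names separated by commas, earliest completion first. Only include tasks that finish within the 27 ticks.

completion order = H, B, F, C

t=0: ready={B} → run B
t=1: ready={B,C} → run B
t=2: ready={B,C,H} → run H
t=3: ready={B,C,F,H} → run H
t=4: ready={B,C,F,H} → run H
t=5: ready={B,C,F,H} → run H
t=6: ready={B,C,F} → run B
t=7: ready={B,C,F} → run B
t=8: ready={B,C,F} → run B
t=9: ready={B,C,F} → run B
t=10: ready={C,F} → run F
t=11: ready={C,F} → run F
t=12: ready={C,F} → run F
t=13: ready={C,F} → run F
t=14: ready={C,F} → run F
t=15: ready={C,F} → run F
t=16: ready={C,F} → run F
t=17: ready={C,F} → run F
t=18: ready={C} → run C
t=19: ready={C} → run C
t=20: ready={C} → run C
t=21: ready={C} → run C
t=22: ready={C} → run C
t=23: ready={C} → run C
t=24: (idle)
t=25: (idle)
t=26: (idle)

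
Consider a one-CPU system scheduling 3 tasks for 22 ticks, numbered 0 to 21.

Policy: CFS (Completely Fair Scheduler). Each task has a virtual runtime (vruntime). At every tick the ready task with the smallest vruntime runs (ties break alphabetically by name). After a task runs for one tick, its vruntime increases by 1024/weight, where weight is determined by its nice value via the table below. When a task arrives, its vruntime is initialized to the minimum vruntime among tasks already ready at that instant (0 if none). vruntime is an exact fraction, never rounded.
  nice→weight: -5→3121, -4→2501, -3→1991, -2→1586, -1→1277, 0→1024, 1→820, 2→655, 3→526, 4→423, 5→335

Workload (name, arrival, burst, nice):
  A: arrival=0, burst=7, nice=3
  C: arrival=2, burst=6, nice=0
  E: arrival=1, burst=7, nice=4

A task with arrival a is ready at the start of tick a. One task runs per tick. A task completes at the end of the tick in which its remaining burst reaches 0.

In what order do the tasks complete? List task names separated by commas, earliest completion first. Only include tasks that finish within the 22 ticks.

completion order = C, A, E

t=0: vr[A=0] → run A
t=1: vr[A=512/263 E=512/263] → run A
t=2: vr[A=1024/263 C=512/263 E=512/263] → run C
t=3: vr[A=1024/263 C=775/263 E=512/263] → run E
t=4: vr[A=1024/263 C=775/263 E=485888/111249] → run C
t=5: vr[A=1024/263 C=1038/263 E=485888/111249] → run A
t=6: vr[A=1536/263 C=1038/263 E=485888/111249] → run C
t=7: vr[A=1536/263 C=1301/263 E=485888/111249] → run E
t=8: vr[A=1536/263 C=1301/263 E=755200/111249] → run C
t=9: vr[A=1536/263 C=1564/263 E=755200/111249] → run A
t=10: vr[A=2048/263 C=1564/263 E=755200/111249] → run C
t=11: vr[A=2048/263 C=1827/263 E=755200/111249] → run E
t=12: vr[A=2048/263 C=1827/263 E=341504/37083] → run C
t=13: vr[A=2048/263 E=341504/37083] → run A
t=14: vr[A=2560/263 E=341504/37083] → run E
t=15: vr[A=2560/263 E=1293824/111249] → run A
t=16: vr[A=3072/263 E=1293824/111249] → run E
t=17: vr[A=3072/263 E=1563136/111249] → run A
t=18: vr[E=1563136/111249] → run E
t=19: vr[E=610816/37083] → run E
t=20: (idle)
t=21: (idle)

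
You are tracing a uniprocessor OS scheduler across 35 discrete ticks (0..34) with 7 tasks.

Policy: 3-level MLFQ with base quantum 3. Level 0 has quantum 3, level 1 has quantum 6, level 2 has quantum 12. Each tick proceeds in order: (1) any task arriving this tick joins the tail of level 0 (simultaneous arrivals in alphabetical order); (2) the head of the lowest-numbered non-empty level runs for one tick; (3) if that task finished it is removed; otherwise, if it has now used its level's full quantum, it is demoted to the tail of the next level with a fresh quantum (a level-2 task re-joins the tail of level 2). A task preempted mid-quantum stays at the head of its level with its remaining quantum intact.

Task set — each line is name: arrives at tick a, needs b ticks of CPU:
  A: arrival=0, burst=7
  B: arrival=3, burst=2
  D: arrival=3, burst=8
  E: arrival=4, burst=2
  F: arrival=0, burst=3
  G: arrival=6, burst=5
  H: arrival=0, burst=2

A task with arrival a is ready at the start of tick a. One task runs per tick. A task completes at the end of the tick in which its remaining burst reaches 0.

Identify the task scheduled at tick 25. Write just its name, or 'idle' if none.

running at tick 25 = D

t=0: L0/L1/L2 = AFH/-/- → run A
t=1: L0/L1/L2 = AFH/-/- → run A
t=2: L0/L1/L2 = AFH/-/- → run A
t=3: L0/L1/L2 = FHBD/A/- → run F
t=4: L0/L1/L2 = FHBDE/A/- → run F
t=5: L0/L1/L2 = FHBDE/A/- → run F
t=6: L0/L1/L2 = HBDEG/A/- → run H
t=7: L0/L1/L2 = HBDEG/A/- → run H
t=8: L0/L1/L2 = BDEG/A/- → run B
t=9: L0/L1/L2 = BDEG/A/- → run B
t=10: L0/L1/L2 = DEG/A/- → run D
t=11: L0/L1/L2 = DEG/A/- → run D
t=12: L0/L1/L2 = DEG/A/- → run D
t=13: L0/L1/L2 = EG/AD/- → run E
t=14: L0/L1/L2 = EG/AD/- → run E
t=15: L0/L1/L2 = G/AD/- → run G
t=16: L0/L1/L2 = G/AD/- → run G
t=17: L0/L1/L2 = G/AD/- → run G
t=18: L0/L1/L2 = -/ADG/- → run A
t=19: L0/L1/L2 = -/ADG/- → run A
t=20: L0/L1/L2 = -/ADG/- → run A
t=21: L0/L1/L2 = -/ADG/- → run A
t=22: L0/L1/L2 = -/DG/- → run D
t=23: L0/L1/L2 = -/DG/- → run D
t=24: L0/L1/L2 = -/DG/- → run D
t=25: L0/L1/L2 = -/DG/- → run D
t=26: L0/L1/L2 = -/DG/- → run D
t=27: L0/L1/L2 = -/G/- → run G
t=28: L0/L1/L2 = -/G/- → run G
t=29: (idle)
t=30: (idle)
t=31: (idle)
t=32: (idle)
t=33: (idle)
t=34: (idle)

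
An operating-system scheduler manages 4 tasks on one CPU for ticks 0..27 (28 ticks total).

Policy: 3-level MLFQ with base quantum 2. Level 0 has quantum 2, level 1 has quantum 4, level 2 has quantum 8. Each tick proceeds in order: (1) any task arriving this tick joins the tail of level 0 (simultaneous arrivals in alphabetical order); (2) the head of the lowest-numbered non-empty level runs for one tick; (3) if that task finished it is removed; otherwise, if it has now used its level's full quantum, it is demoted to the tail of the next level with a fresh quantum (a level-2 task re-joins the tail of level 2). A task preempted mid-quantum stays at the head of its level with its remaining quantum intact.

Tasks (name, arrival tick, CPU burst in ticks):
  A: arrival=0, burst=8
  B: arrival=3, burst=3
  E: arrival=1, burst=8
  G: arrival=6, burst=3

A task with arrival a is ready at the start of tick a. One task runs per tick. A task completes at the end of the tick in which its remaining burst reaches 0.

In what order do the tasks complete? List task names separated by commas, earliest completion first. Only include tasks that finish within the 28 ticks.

t=0: L0/L1/L2 = A/-/- → run A
t=1: L0/L1/L2 = AE/-/- → run A
t=2: L0/L1/L2 = E/A/- → run E
t=3: L0/L1/L2 = EB/A/- → run E
t=4: L0/L1/L2 = B/AE/- → run B
t=5: L0/L1/L2 = B/AE/- → run B
t=6: L0/L1/L2 = G/AEB/- → run G
t=7: L0/L1/L2 = G/AEB/- → run G
t=8: L0/L1/L2 = -/AEBG/- → run A
t=9: L0/L1/L2 = -/AEBG/- → run A
t=10: L0/L1/L2 = -/AEBG/- → run A
t=11: L0/L1/L2 = -/AEBG/- → run A
t=12: L0/L1/L2 = -/EBG/A → run E
t=13: L0/L1/L2 = -/EBG/A → run E
t=14: L0/L1/L2 = -/EBG/A → run E
t=15: L0/L1/L2 = -/EBG/A → run E
t=16: L0/L1/L2 = -/BG/AE → run B
t=17: L0/L1/L2 = -/G/AE → run G
t=18: L0/L1/L2 = -/-/AE → run A
t=19: L0/L1/L2 = -/-/AE → run A
t=20: L0/L1/L2 = -/-/E → run E
t=21: L0/L1/L2 = -/-/E → run E
t=22: (idle)
t=23: (idle)
t=24: (idle)
t=25: (idle)
t=26: (idle)
t=27: (idle)

completion order = B, G, A, E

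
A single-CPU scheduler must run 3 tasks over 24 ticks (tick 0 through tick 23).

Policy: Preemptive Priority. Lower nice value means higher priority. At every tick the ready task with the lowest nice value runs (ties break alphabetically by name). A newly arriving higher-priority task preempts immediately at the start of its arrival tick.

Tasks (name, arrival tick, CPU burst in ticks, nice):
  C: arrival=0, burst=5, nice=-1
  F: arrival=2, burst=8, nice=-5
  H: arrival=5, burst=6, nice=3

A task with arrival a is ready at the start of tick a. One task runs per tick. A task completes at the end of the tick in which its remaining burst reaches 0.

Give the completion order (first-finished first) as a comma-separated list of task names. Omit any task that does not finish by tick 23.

t=0: ready={C} → run C
t=1: ready={C} → run C
t=2: ready={C,F} → run F
t=3: ready={C,F} → run F
t=4: ready={C,F} → run F
t=5: ready={C,F,H} → run F
t=6: ready={C,F,H} → run F
t=7: ready={C,F,H} → run F
t=8: ready={C,F,H} → run F
t=9: ready={C,F,H} → run F
t=10: ready={C,H} → run C
t=11: ready={C,H} → run C
t=12: ready={C,H} → run C
t=13: ready={H} → run H
t=14: ready={H} → run H
t=15: ready={H} → run H
t=16: ready={H} → run H
t=17: ready={H} → run H
t=18: ready={H} → run H
t=19: (idle)
t=20: (idle)
t=21: (idle)
t=22: (idle)
t=23: (idle)

completion order = F, C, H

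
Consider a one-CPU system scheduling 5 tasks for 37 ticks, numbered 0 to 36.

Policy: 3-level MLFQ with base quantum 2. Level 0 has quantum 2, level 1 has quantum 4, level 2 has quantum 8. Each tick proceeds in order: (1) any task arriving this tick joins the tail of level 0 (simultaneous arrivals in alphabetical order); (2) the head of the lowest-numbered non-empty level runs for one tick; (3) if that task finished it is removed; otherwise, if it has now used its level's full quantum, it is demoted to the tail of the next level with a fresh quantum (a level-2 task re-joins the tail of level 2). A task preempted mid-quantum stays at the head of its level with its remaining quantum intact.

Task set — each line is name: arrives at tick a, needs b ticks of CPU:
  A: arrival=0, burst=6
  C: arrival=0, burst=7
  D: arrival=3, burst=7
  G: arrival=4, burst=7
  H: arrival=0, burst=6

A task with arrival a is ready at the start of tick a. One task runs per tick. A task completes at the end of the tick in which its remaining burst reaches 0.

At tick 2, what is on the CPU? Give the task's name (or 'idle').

running at tick 2 = C

t=0: L0/L1/L2 = ACH/-/- → run A
t=1: L0/L1/L2 = ACH/-/- → run A
t=2: L0/L1/L2 = CH/A/- → run C
t=3: L0/L1/L2 = CHD/A/- → run C
t=4: L0/L1/L2 = HDG/AC/- → run H
t=5: L0/L1/L2 = HDG/AC/- → run H
t=6: L0/L1/L2 = DG/ACH/- → run D
t=7: L0/L1/L2 = DG/ACH/- → run D
t=8: L0/L1/L2 = G/ACHD/- → run G
t=9: L0/L1/L2 = G/ACHD/- → run G
t=10: L0/L1/L2 = -/ACHDG/- → run A
t=11: L0/L1/L2 = -/ACHDG/- → run A
t=12: L0/L1/L2 = -/ACHDG/- → run A
t=13: L0/L1/L2 = -/ACHDG/- → run A
t=14: L0/L1/L2 = -/CHDG/- → run C
t=15: L0/L1/L2 = -/CHDG/- → run C
t=16: L0/L1/L2 = -/CHDG/- → run C
t=17: L0/L1/L2 = -/CHDG/- → run C
t=18: L0/L1/L2 = -/HDG/C → run H
t=19: L0/L1/L2 = -/HDG/C → run H
t=20: L0/L1/L2 = -/HDG/C → run H
t=21: L0/L1/L2 = -/HDG/C → run H
t=22: L0/L1/L2 = -/DG/C → run D
t=23: L0/L1/L2 = -/DG/C → run D
t=24: L0/L1/L2 = -/DG/C → run D
t=25: L0/L1/L2 = -/DG/C → run D
t=26: L0/L1/L2 = -/G/CD → run G
t=27: L0/L1/L2 = -/G/CD → run G
t=28: L0/L1/L2 = -/G/CD → run G
t=29: L0/L1/L2 = -/G/CD → run G
t=30: L0/L1/L2 = -/-/CDG → run C
t=31: L0/L1/L2 = -/-/DG → run D
t=32: L0/L1/L2 = -/-/G → run G
t=33: (idle)
t=34: (idle)
t=35: (idle)
t=36: (idle)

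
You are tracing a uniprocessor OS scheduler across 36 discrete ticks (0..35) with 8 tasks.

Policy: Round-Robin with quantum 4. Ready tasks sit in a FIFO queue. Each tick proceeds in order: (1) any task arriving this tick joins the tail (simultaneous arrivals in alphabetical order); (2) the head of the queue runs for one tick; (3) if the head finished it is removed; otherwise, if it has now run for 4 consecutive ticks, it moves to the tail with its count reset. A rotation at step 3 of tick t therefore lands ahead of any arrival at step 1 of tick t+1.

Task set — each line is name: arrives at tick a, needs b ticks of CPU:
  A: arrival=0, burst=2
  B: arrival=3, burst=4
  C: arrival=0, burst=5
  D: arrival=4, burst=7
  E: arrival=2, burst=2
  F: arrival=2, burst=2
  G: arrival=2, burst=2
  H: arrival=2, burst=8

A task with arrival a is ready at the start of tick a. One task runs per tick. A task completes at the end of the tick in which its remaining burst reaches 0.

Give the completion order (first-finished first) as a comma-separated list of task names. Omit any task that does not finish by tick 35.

t=0: queue=[A,C] q_used=0 → run A
t=1: queue=[A,C] q_used=1 → run A
t=2: queue=[C,E,F,G,H] q_used=0 → run C
t=3: queue=[C,E,F,G,H,B] q_used=1 → run C
t=4: queue=[C,E,F,G,H,B,D] q_used=2 → run C
t=5: queue=[C,E,F,G,H,B,D] q_used=3 → run C
t=6: queue=[E,F,G,H,B,D,C] q_used=0 → run E
t=7: queue=[E,F,G,H,B,D,C] q_used=1 → run E
t=8: queue=[F,G,H,B,D,C] q_used=0 → run F
t=9: queue=[F,G,H,B,D,C] q_used=1 → run F
t=10: queue=[G,H,B,D,C] q_used=0 → run G
t=11: queue=[G,H,B,D,C] q_used=1 → run G
t=12: queue=[H,B,D,C] q_used=0 → run H
t=13: queue=[H,B,D,C] q_used=1 → run H
t=14: queue=[H,B,D,C] q_used=2 → run H
t=15: queue=[H,B,D,C] q_used=3 → run H
t=16: queue=[B,D,C,H] q_used=0 → run B
t=17: queue=[B,D,C,H] q_used=1 → run B
t=18: queue=[B,D,C,H] q_used=2 → run B
t=19: queue=[B,D,C,H] q_used=3 → run B
t=20: queue=[D,C,H] q_used=0 → run D
t=21: queue=[D,C,H] q_used=1 → run D
t=22: queue=[D,C,H] q_used=2 → run D
t=23: queue=[D,C,H] q_used=3 → run D
t=24: queue=[C,H,D] q_used=0 → run C
t=25: queue=[H,D] q_used=0 → run H
t=26: queue=[H,D] q_used=1 → run H
t=27: queue=[H,D] q_used=2 → run H
t=28: queue=[H,D] q_used=3 → run H
t=29: queue=[D] q_used=0 → run D
t=30: queue=[D] q_used=1 → run D
t=31: queue=[D] q_used=2 → run D
t=32: (idle)
t=33: (idle)
t=34: (idle)
t=35: (idle)

completion order = A, E, F, G, B, C, H, D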